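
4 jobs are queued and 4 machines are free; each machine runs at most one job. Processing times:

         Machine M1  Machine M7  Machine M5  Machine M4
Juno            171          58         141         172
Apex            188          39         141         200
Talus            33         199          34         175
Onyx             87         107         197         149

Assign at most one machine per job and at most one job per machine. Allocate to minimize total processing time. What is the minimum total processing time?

Min total: 332 min

This is a one-to-one assignment (minimum-cost bipartite matching).
Optimal: Juno→Machine M4 (172 min), Apex→Machine M7 (39 min), Talus→Machine M5 (34 min), Onyx→Machine M1 (87 min) — total 172+39+34+87 = 332 min.
Row-greedy (each job in turn takes its cheapest remaining machine) gives 381 min, worse by 49.
No other one-to-one assignment undercuts 332 min.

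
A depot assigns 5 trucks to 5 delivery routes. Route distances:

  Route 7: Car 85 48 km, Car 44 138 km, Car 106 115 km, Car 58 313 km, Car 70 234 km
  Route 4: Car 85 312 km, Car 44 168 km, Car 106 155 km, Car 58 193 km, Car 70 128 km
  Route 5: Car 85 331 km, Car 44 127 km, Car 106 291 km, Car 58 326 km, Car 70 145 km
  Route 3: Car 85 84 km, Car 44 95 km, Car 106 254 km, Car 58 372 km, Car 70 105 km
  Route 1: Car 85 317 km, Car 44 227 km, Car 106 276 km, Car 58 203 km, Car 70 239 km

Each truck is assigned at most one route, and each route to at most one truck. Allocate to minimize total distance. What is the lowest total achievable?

Optimal: Car 85→Route 7 (48 km), Car 44→Route 5 (127 km), Car 106→Route 4 (155 km), Car 58→Route 1 (203 km), Car 70→Route 3 (105 km) — total 48+127+155+203+105 = 638 km.
Column-greedy (each route in turn goes to its cheapest remaining truck) gives 760 km, worse by 122.
Checked against all permutations: 638 km is optimal.

Minimum total: 638 km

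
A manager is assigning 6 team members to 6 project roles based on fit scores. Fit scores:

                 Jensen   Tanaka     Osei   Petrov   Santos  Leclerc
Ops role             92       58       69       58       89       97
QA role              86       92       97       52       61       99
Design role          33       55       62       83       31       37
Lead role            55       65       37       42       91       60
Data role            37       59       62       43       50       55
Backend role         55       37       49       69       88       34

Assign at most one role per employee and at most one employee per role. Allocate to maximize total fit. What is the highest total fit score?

Max total: 489 pts

Optimal: Jensen→Ops role (92 pts), Tanaka→Lead role (65 pts), Osei→Data role (62 pts), Petrov→Design role (83 pts), Santos→Backend role (88 pts), Leclerc→QA role (99 pts) — total 92+65+62+83+88+99 = 489 pts.
Next-best assignment: Jensen→Backend role, Tanaka→Data role, Osei→QA role, Petrov→Design role, Santos→Lead role, Leclerc→Ops role = 482 pts.
Swapping Jensen↔Santos (Jensen→Backend role 55 pts, Santos→Ops role 89 pts) loses 36.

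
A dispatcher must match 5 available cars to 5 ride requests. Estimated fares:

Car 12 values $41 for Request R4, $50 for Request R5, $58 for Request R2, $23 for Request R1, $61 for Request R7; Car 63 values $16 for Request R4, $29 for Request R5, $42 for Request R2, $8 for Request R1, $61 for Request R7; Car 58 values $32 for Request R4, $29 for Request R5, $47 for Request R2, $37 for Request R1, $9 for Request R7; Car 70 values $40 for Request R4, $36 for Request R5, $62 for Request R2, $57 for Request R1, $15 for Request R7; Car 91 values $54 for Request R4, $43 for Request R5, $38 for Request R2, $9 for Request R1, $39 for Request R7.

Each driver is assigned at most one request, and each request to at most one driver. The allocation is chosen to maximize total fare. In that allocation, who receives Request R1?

Car 70 receives Request R1.

Optimal: Car 12→Request R5 ($50), Car 63→Request R7 ($61), Car 58→Request R2 ($47), Car 70→Request R1 ($57), Car 91→Request R4 ($54) — total 50+61+47+57+54 = $269.
Row-greedy (each driver in turn takes its best remaining request) gives $223, worse by 46.
Next-best assignment: Car 12→Request R5, Car 63→Request R7, Car 58→Request R1, Car 70→Request R2, Car 91→Request R4 = $264.
Swapping Car 12↔Car 70 (Car 12→Request R1 $23, Car 70→Request R5 $36) loses 48.
No other one-to-one assignment exceeds $269.
Car 70's own top request is Request R2 ($62), but forcing Car 70→Request R2 and reassigning the rest optimally gives only $264 — worse by 5.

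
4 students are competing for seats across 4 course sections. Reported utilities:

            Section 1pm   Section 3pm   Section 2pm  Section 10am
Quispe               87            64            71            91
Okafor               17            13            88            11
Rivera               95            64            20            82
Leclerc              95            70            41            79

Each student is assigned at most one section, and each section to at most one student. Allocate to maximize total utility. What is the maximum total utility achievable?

Maximum total: 344 points

Treat this as an assignment problem: match each student to one section.
Optimal: Quispe→Section 10am (91 points), Okafor→Section 2pm (88 points), Rivera→Section 1pm (95 points), Leclerc→Section 3pm (70 points) — total 91+88+95+70 = 344 points.
Swapping Quispe↔Okafor (Quispe→Section 2pm 71 points, Okafor→Section 10am 11 points) loses 97.
No other one-to-one assignment exceeds 344 points.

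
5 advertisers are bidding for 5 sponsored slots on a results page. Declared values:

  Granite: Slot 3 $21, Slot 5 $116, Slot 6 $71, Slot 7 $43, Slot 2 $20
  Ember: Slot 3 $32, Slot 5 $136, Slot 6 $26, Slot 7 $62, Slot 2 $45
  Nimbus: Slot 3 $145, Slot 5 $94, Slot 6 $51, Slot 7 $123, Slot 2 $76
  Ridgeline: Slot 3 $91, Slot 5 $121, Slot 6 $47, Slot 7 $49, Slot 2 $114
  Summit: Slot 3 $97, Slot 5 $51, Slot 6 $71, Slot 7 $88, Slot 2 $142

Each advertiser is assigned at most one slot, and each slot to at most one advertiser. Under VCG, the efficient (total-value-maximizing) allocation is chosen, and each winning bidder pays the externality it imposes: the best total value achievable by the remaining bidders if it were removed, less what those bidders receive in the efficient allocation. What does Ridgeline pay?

Efficient allocation: Granite→Slot 6 ($71), Ember→Slot 5 ($136), Nimbus→Slot 7 ($123), Ridgeline→Slot 3 ($91), Summit→Slot 2 ($142); total welfare W = $563.
Ridgeline receives Slot 3 at value $91, so the others get W − 91 = $472.
Without Ridgeline: best allocation of the remaining 4 bidders over all 5 slots is Granite→Slot 6 ($71), Ember→Slot 5 ($136), Nimbus→Slot 3 ($145), Summit→Slot 2 ($142), total $494.
VCG payment = (others' best without Ridgeline) − (others' welfare with Ridgeline) = 494 − 472 = $22.

Ridgeline pays $22.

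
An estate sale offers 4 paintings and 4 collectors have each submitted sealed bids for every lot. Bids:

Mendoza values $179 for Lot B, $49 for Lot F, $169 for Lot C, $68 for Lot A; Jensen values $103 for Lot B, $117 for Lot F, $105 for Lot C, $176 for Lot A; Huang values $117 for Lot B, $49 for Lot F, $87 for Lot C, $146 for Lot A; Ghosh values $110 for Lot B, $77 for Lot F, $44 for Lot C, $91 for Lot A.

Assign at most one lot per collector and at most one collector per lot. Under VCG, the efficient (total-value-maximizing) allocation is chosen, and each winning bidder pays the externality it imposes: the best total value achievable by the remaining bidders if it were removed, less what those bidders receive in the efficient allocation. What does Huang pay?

Huang pays $59.

Efficient allocation: Mendoza→Lot C ($169), Jensen→Lot F ($117), Huang→Lot A ($146), Ghosh→Lot B ($110); total welfare W = $542.
Huang receives Lot A at value $146, so the others get W − 146 = $396.
Without Huang: best allocation of the remaining 3 bidders over all 4 lots is Mendoza→Lot C ($169), Jensen→Lot A ($176), Ghosh→Lot B ($110), total $455.
VCG payment = (others' best without Huang) − (others' welfare with Huang) = 455 − 396 = $59.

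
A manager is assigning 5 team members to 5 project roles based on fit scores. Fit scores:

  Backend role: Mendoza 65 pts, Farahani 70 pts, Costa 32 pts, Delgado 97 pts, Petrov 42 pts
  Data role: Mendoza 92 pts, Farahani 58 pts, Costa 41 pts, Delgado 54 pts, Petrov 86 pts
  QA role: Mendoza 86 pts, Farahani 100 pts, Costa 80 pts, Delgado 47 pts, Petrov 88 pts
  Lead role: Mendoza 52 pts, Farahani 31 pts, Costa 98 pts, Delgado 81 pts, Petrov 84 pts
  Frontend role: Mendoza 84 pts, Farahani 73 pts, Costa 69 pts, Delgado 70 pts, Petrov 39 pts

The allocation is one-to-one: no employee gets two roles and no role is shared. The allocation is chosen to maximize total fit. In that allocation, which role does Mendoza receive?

This is the linear assignment problem.
Optimal: Mendoza→Frontend role (84 pts), Farahani→QA role (100 pts), Costa→Lead role (98 pts), Delgado→Backend role (97 pts), Petrov→Data role (86 pts) — total 84+100+98+97+86 = 465 pts.
Max-entry greedy (repeatedly take the single best remaining cell) gives 426 pts, worse by 39.
Next-best assignment: Mendoza→Data role, Farahani→Frontend role, Costa→Lead role, Delgado→Backend role, Petrov→QA role = 448 pts.
No other one-to-one assignment exceeds 465 pts.
Mendoza's own top role is Data role (92 pts), but forcing Mendoza→Data role and reassigning the rest optimally gives only 448 pts — worse by 17.

Mendoza receives Frontend role.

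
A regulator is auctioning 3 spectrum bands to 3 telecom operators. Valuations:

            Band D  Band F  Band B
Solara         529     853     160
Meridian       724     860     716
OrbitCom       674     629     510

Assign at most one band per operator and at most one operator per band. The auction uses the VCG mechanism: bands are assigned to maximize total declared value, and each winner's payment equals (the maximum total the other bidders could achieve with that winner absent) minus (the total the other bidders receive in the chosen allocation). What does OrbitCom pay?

Efficient allocation: Solara→Band F ($853M), Meridian→Band B ($716M), OrbitCom→Band D ($674M); total welfare W = $2243M.
OrbitCom receives Band D at value $674M, so the others get W − 674 = $1569M.
Without OrbitCom: best allocation of the remaining 2 bidders over all 3 bands is Solara→Band F ($853M), Meridian→Band D ($724M), total $1577M.
VCG payment = (others' best without OrbitCom) − (others' welfare with OrbitCom) = 1577 − 1569 = $8M.

OrbitCom pays $8M.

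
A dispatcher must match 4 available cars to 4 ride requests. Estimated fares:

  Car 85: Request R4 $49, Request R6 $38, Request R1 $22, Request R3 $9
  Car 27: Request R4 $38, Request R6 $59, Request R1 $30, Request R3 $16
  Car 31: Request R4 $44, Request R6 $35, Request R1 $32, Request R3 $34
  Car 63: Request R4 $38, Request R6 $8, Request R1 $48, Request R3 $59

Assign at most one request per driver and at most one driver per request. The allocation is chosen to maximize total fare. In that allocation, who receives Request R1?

Car 31 receives Request R1.

Optimal: Car 85→Request R4 ($49), Car 27→Request R6 ($59), Car 31→Request R1 ($32), Car 63→Request R3 ($59) — total 49+59+32+59 = $199.
Row-greedy (each driver in turn takes its best remaining request) gives $190, worse by 9.
Next-best assignment: Car 85→Request R4, Car 27→Request R6, Car 31→Request R3, Car 63→Request R1 = $190.
Car 31's own top request is Request R4 ($44), but forcing Car 31→Request R4 and reassigning the rest optimally gives only $184 — worse by 15.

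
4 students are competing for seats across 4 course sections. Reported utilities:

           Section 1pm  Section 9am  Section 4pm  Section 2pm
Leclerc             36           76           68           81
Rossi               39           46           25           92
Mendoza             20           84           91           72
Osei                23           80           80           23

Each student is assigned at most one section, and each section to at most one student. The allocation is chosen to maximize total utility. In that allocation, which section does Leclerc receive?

Optimal: Leclerc→Section 1pm (36 points), Rossi→Section 2pm (92 points), Mendoza→Section 4pm (91 points), Osei→Section 9am (80 points) — total 36+92+91+80 = 299 points.
Column-greedy (each section in turn goes to its best remaining student) gives 284 points, worse by 15.
Next-best assignment: Leclerc→Section 1pm, Rossi→Section 2pm, Mendoza→Section 9am, Osei→Section 4pm = 292 points.
Leclerc's own top section is Section 2pm (81 points), but forcing Leclerc→Section 2pm and reassigning the rest optimally gives only 291 points — worse by 8.

Leclerc receives Section 1pm.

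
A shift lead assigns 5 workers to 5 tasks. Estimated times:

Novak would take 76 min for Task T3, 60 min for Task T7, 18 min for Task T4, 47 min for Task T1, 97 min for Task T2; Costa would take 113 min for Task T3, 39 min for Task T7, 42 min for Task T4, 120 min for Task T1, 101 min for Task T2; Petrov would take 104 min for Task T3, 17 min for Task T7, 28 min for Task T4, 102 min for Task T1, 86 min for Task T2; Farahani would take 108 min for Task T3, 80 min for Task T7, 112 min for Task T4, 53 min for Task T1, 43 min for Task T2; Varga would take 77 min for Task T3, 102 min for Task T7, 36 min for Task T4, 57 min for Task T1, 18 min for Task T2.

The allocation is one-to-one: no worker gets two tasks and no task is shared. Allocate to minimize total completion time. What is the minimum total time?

Optimal: Novak→Task T3 (76 min), Costa→Task T4 (42 min), Petrov→Task T7 (17 min), Farahani→Task T1 (53 min), Varga→Task T2 (18 min) — total 76+42+17+53+18 = 206 min.
Next-best assignment: Novak→Task T3, Costa→Task T7, Petrov→Task T4, Farahani→Task T1, Varga→Task T2 = 214 min.

Minimum total: 206 min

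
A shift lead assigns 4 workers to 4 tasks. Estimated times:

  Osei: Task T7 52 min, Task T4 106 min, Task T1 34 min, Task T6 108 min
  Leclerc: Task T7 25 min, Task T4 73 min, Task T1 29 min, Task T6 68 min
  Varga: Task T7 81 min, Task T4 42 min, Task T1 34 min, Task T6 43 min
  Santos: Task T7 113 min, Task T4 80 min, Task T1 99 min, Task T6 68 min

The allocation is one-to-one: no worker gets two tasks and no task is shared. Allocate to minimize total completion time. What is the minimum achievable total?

Optimal: Osei→Task T1 (34 min), Leclerc→Task T7 (25 min), Varga→Task T4 (42 min), Santos→Task T6 (68 min) — total 34+25+42+68 = 169 min.
Checked against all permutations: 169 min is optimal.

Min total: 169 min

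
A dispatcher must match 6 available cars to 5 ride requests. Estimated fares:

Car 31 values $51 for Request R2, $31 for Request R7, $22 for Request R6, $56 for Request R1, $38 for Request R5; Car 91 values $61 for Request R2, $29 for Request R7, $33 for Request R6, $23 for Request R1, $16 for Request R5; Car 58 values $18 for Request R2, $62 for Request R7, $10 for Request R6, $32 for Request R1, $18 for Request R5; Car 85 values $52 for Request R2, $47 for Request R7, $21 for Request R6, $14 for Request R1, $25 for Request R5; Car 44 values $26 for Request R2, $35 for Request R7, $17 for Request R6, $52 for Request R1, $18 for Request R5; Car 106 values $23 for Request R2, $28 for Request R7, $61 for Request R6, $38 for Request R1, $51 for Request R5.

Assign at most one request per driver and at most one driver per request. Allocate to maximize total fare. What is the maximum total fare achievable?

This is a one-to-one assignment (maximum-weight bipartite matching).
Optimal: Car 91→Request R2 ($61), Car 58→Request R7 ($62), Car 106→Request R6 ($61), Car 44→Request R1 ($52), Car 31→Request R5 ($38) — total 61+62+61+52+38 = $274.
Next-best assignment: Car 91→Request R2, Car 58→Request R7, Car 106→Request R6, Car 31→Request R1, Car 85→Request R5 = $265.

Maximum total: $274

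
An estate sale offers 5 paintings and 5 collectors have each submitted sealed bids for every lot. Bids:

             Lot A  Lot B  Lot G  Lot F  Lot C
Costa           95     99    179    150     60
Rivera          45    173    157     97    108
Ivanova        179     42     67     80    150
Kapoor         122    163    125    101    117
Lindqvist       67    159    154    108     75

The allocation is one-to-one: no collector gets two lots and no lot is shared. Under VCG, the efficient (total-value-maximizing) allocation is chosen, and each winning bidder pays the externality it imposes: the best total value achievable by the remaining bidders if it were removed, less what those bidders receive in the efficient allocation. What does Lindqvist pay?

Lindqvist pays $30.

Efficient allocation: Costa→Lot F ($150), Rivera→Lot B ($173), Ivanova→Lot A ($179), Kapoor→Lot C ($117), Lindqvist→Lot G ($154); total welfare W = $773.
Lindqvist receives Lot G at value $154, so the others get W − 154 = $619.
Without Lindqvist: best allocation of the remaining 4 bidders over all 5 lots is Costa→Lot F ($150), Rivera→Lot G ($157), Ivanova→Lot A ($179), Kapoor→Lot B ($163), total $649.
VCG payment = (others' best without Lindqvist) − (others' welfare with Lindqvist) = 649 − 619 = $30.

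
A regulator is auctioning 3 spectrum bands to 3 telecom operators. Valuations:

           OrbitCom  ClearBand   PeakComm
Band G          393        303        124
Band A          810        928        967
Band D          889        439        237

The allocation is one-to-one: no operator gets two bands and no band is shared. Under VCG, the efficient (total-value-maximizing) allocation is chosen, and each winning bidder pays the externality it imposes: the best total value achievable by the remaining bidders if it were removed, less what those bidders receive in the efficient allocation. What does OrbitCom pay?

OrbitCom pays $136M.

Efficient allocation: OrbitCom→Band D ($889M), ClearBand→Band G ($303M), PeakComm→Band A ($967M); total welfare W = $2159M.
OrbitCom receives Band D at value $889M, so the others get W − 889 = $1270M.
Without OrbitCom: best allocation of the remaining 2 bidders over all 3 bands is ClearBand→Band D ($439M), PeakComm→Band A ($967M), total $1406M.
VCG payment = (others' best without OrbitCom) − (others' welfare with OrbitCom) = 1406 − 1270 = $136M.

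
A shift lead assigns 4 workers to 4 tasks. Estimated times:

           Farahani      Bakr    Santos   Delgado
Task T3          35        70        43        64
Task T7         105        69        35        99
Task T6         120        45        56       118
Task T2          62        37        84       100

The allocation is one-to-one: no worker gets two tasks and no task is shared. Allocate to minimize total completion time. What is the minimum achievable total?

Minimum total: 206 min

Optimal: Farahani→Task T2 (62 min), Bakr→Task T6 (45 min), Santos→Task T7 (35 min), Delgado→Task T3 (64 min) — total 62+45+35+64 = 206 min.
Column-greedy (each task in turn goes to its cheapest remaining worker) gives 215 min, worse by 9.
Every other assignment is strictly worse.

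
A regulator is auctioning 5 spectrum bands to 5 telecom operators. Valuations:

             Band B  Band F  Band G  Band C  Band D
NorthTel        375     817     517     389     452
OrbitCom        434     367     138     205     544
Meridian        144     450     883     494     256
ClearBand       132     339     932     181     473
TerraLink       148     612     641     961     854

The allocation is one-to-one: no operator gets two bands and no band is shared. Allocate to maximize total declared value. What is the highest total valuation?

Max total: $3568M

Treat this as an assignment problem: match each operator to one band.
Optimal: NorthTel→Band F ($817M), OrbitCom→Band B ($434M), Meridian→Band G ($883M), ClearBand→Band D ($473M), TerraLink→Band C ($961M) — total 817+434+883+473+961 = $3568M.
Max-entry greedy (repeatedly take the single best remaining cell) gives $3398M, worse by 170.
Next-best assignment: NorthTel→Band F, OrbitCom→Band B, Meridian→Band C, ClearBand→Band G, TerraLink→Band D = $3531M.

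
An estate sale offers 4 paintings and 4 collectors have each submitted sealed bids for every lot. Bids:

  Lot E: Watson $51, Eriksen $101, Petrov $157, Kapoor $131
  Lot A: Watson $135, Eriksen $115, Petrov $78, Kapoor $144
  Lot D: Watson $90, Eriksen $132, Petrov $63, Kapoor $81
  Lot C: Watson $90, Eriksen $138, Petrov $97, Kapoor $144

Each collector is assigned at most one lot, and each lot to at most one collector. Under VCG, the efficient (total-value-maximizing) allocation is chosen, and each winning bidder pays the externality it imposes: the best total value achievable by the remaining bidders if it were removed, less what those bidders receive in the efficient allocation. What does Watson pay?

Efficient allocation: Watson→Lot A ($135), Eriksen→Lot D ($132), Petrov→Lot E ($157), Kapoor→Lot C ($144); total welfare W = $568.
Watson receives Lot A at value $135, so the others get W − 135 = $433.
Without Watson: best allocation of the remaining 3 bidders over all 4 lots is Eriksen→Lot C ($138), Petrov→Lot E ($157), Kapoor→Lot A ($144), total $439.
VCG payment = (others' best without Watson) − (others' welfare with Watson) = 439 − 433 = $6.

Watson pays $6.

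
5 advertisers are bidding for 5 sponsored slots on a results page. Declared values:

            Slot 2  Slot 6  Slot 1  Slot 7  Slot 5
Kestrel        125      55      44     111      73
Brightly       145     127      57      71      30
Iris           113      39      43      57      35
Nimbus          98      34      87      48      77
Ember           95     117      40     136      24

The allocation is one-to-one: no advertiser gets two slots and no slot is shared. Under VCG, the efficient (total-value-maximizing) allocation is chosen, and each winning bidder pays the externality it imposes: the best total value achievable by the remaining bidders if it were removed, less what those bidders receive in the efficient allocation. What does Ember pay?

Ember pays $38.

Efficient allocation: Kestrel→Slot 5 ($73), Brightly→Slot 6 ($127), Iris→Slot 2 ($113), Nimbus→Slot 1 ($87), Ember→Slot 7 ($136); total welfare W = $536.
Ember receives Slot 7 at value $136, so the others get W − 136 = $400.
Without Ember: best allocation of the remaining 4 bidders over all 5 slots is Kestrel→Slot 7 ($111), Brightly→Slot 6 ($127), Iris→Slot 2 ($113), Nimbus→Slot 1 ($87), total $438.
VCG payment = (others' best without Ember) − (others' welfare with Ember) = 438 − 400 = $38.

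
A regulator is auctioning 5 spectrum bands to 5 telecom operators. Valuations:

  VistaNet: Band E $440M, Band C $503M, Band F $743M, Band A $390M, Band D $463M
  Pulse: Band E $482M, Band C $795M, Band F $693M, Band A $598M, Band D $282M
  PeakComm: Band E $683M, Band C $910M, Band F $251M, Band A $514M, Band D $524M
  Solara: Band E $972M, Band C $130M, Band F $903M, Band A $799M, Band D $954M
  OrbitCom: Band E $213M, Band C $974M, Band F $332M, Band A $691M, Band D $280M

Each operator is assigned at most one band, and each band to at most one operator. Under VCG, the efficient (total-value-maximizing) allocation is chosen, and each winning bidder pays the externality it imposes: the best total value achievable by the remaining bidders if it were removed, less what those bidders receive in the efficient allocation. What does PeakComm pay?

Efficient allocation: VistaNet→Band F ($743M), Pulse→Band A ($598M), PeakComm→Band E ($683M), Solara→Band D ($954M), OrbitCom→Band C ($974M); total welfare W = $3952M.
PeakComm receives Band E at value $683M, so the others get W − 683 = $3269M.
Without PeakComm: best allocation of the remaining 4 bidders over all 5 bands is VistaNet→Band F ($743M), Pulse→Band A ($598M), Solara→Band E ($972M), OrbitCom→Band C ($974M), total $3287M.
VCG payment = (others' best without PeakComm) − (others' welfare with PeakComm) = 3287 − 3269 = $18M.

PeakComm pays $18M.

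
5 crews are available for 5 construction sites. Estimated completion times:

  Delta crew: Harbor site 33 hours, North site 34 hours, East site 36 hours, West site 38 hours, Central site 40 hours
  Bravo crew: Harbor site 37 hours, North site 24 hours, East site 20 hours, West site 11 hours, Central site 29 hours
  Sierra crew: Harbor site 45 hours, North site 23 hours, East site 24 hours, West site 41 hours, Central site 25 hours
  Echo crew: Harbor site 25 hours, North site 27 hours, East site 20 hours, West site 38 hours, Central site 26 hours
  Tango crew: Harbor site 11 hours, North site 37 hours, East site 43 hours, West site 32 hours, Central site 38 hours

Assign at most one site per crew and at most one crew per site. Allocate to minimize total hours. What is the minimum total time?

Min total: 101 hours

This is the linear assignment problem.
Optimal: Delta crew→North site (34 hours), Bravo crew→West site (11 hours), Sierra crew→Central site (25 hours), Echo crew→East site (20 hours), Tango crew→Harbor site (11 hours) — total 34+11+25+20+11 = 101 hours.
Row-greedy (each crew in turn takes its cheapest remaining site) gives 125 hours, worse by 24.
Swapping Tango crew↔Echo crew (Tango crew→East site 43 hours, Echo crew→Harbor site 25 hours) adds 37.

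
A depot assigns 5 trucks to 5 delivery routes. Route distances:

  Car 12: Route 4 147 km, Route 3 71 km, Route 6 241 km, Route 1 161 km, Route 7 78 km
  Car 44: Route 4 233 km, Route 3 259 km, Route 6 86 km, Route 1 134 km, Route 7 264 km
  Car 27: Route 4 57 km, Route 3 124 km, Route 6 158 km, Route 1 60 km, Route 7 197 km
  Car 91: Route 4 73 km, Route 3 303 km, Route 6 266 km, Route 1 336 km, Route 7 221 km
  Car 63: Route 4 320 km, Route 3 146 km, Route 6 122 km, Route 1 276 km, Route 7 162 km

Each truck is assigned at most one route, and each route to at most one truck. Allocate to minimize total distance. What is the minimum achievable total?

Optimal: Car 12→Route 7 (78 km), Car 44→Route 6 (86 km), Car 27→Route 1 (60 km), Car 91→Route 4 (73 km), Car 63→Route 3 (146 km) — total 78+86+60+73+146 = 443 km.
Column-greedy (each route in turn goes to its cheapest remaining truck) gives 711 km, worse by 268.
Next-best assignment: Car 12→Route 3, Car 44→Route 6, Car 27→Route 1, Car 91→Route 4, Car 63→Route 7 = 452 km.
No other one-to-one assignment undercuts 443 km.

Min total: 443 km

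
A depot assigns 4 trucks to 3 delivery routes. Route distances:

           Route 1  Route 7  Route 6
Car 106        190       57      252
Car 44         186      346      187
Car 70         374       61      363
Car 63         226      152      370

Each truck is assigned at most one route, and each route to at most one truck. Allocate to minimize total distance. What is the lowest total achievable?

Min total: 438 km

This is the linear assignment problem.
Optimal: Car 106→Route 1 (190 km), Car 70→Route 7 (61 km), Car 44→Route 6 (187 km) — total 190+61+187 = 438 km.
Row-greedy (each truck in turn takes its cheapest remaining route) gives 606 km, worse by 168.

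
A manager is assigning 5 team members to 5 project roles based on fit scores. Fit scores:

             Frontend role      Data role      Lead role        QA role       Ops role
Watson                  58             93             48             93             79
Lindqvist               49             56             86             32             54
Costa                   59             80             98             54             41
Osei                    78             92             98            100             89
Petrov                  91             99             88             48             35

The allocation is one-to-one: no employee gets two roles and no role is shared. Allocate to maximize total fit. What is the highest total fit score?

Max total: 439 pts

Optimal: Watson→QA role (93 pts), Lindqvist→Lead role (86 pts), Costa→Data role (80 pts), Osei→Ops role (89 pts), Petrov→Frontend role (91 pts) — total 93+86+80+89+91 = 439 pts.
Row-greedy (each employee in turn takes its best remaining role) gives 373 pts, worse by 66.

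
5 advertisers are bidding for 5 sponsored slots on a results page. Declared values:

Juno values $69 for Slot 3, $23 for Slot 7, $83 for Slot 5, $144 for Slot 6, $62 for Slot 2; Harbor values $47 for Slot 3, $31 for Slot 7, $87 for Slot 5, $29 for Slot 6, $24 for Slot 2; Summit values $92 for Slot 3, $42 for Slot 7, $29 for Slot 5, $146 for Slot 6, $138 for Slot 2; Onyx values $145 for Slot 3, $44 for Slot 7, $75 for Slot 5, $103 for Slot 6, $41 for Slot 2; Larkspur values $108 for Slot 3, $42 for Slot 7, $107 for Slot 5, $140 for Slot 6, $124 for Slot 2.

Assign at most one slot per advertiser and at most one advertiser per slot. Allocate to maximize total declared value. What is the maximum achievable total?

Optimal: Juno→Slot 6 ($144), Harbor→Slot 7 ($31), Summit→Slot 2 ($138), Onyx→Slot 3 ($145), Larkspur→Slot 5 ($107) — total 144+31+138+145+107 = $565.
Next-best assignment: Juno→Slot 6, Harbor→Slot 5, Summit→Slot 2, Onyx→Slot 3, Larkspur→Slot 7 = $556.
Every other assignment is strictly worse.

Maximum total: $565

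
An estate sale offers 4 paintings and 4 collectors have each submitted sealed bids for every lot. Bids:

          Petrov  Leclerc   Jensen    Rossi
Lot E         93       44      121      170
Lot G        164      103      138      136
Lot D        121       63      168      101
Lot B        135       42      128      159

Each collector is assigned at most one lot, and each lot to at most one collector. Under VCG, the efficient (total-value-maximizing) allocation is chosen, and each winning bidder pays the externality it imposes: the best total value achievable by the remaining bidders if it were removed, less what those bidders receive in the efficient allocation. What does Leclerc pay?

Efficient allocation: Petrov→Lot B ($135), Leclerc→Lot G ($103), Jensen→Lot D ($168), Rossi→Lot E ($170); total welfare W = $576.
Leclerc receives Lot G at value $103, so the others get W − 103 = $473.
Without Leclerc: best allocation of the remaining 3 bidders over all 4 lots is Petrov→Lot G ($164), Jensen→Lot D ($168), Rossi→Lot E ($170), total $502.
VCG payment = (others' best without Leclerc) − (others' welfare with Leclerc) = 502 − 473 = $29.

Leclerc pays $29.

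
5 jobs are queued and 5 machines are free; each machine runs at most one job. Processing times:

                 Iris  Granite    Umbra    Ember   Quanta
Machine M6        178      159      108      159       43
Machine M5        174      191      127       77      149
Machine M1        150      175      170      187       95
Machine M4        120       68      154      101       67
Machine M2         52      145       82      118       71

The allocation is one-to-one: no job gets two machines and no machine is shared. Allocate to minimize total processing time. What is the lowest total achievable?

This is a one-to-one assignment (minimum-cost bipartite matching).
Optimal: Iris→Machine M2 (52 min), Granite→Machine M4 (68 min), Umbra→Machine M6 (108 min), Ember→Machine M5 (77 min), Quanta→Machine M1 (95 min) — total 52+68+108+77+95 = 400 min.
Column-greedy (each machine in turn goes to its cheapest remaining job) gives 420 min, worse by 20.
No other one-to-one assignment undercuts 400 min.

Min total: 400 min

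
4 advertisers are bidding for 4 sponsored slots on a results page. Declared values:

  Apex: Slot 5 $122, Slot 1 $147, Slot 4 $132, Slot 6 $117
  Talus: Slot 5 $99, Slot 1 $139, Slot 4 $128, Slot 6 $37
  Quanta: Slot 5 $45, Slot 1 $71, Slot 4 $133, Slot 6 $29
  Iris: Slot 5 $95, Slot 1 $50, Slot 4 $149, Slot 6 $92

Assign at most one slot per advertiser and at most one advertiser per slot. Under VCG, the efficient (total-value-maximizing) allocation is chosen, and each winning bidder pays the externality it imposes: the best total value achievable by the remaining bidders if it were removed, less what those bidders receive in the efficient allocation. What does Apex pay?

Efficient allocation: Apex→Slot 5 ($122), Talus→Slot 1 ($139), Quanta→Slot 4 ($133), Iris→Slot 6 ($92); total welfare W = $486.
Apex receives Slot 5 at value $122, so the others get W − 122 = $364.
Without Apex: best allocation of the remaining 3 bidders over all 4 slots is Talus→Slot 1 ($139), Quanta→Slot 4 ($133), Iris→Slot 5 ($95), total $367.
VCG payment = (others' best without Apex) − (others' welfare with Apex) = 367 − 364 = $3.

Apex pays $3.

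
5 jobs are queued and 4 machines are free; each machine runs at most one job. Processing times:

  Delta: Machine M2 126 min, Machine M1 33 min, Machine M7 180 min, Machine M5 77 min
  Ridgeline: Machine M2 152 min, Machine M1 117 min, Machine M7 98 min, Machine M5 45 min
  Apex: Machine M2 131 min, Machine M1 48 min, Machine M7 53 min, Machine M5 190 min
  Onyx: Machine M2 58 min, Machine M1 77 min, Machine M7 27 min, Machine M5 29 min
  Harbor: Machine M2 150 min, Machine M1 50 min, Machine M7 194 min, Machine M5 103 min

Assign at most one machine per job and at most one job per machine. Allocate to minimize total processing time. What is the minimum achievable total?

Min total: 189 min

Optimal: Onyx→Machine M2 (58 min), Delta→Machine M1 (33 min), Apex→Machine M7 (53 min), Ridgeline→Machine M5 (45 min) — total 58+33+53+45 = 189 min.
Min-entry greedy (repeatedly take the single cheapest remaining cell) gives 236 min, worse by 47.
Swapping Apex↔Delta (Apex→Machine M1 48 min, Delta→Machine M7 180 min) adds 142.
Checked against all permutations: 189 min is optimal.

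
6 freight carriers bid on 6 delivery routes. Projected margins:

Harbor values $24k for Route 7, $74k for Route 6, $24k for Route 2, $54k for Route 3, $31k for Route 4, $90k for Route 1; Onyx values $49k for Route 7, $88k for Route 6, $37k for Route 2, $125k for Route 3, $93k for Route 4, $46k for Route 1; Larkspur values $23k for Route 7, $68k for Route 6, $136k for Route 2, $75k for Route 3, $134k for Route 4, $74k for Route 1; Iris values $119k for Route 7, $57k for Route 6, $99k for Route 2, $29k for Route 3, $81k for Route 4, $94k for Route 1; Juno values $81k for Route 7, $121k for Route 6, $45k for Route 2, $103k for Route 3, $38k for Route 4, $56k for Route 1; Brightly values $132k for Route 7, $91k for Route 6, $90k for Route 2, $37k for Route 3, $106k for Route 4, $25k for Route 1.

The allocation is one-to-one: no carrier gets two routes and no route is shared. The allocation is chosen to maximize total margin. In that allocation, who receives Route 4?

This is the linear assignment problem.
Optimal: Harbor→Route 1 ($90k), Onyx→Route 3 ($125k), Larkspur→Route 4 ($134k), Iris→Route 2 ($99k), Juno→Route 6 ($121k), Brightly→Route 7 ($132k) — total 90+125+134+99+121+132 = $701k.
Row-greedy (each carrier in turn takes its best remaining route) gives $697k, worse by 4.
Next-best assignment: Harbor→Route 1, Onyx→Route 3, Larkspur→Route 2, Iris→Route 7, Juno→Route 6, Brightly→Route 4 = $697k.
No other one-to-one assignment exceeds $701k.
Larkspur's own top route is Route 2 ($136k), but forcing Larkspur→Route 2 and reassigning the rest optimally gives only $697k — worse by 4.

Larkspur receives Route 4.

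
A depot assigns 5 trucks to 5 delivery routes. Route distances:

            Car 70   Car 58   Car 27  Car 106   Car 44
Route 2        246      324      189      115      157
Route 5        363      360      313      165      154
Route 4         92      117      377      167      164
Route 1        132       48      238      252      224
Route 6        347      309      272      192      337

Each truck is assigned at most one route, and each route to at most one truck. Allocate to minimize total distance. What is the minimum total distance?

Optimal: Car 70→Route 4 (92 km), Car 58→Route 1 (48 km), Car 27→Route 2 (189 km), Car 106→Route 6 (192 km), Car 44→Route 5 (154 km) — total 92+48+189+192+154 = 675 km.
Min-entry greedy (repeatedly take the single cheapest remaining cell) gives 681 km, worse by 6.
Next-best assignment: Car 70→Route 4, Car 58→Route 1, Car 27→Route 6, Car 106→Route 2, Car 44→Route 5 = 681 km.
Every other assignment is strictly worse.

Minimum total: 675 km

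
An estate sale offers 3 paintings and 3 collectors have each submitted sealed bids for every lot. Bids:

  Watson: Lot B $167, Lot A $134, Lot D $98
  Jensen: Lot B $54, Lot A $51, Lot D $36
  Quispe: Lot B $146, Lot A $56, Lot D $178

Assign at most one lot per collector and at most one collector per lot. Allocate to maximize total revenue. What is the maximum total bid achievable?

Optimal: Watson→Lot B ($167), Jensen→Lot A ($51), Quispe→Lot D ($178) — total 167+51+178 = $396.
Column-greedy (each lot in turn goes to its best remaining collector) gives $259, worse by 137.
Swapping Jensen↔Quispe (Jensen→Lot D $36, Quispe→Lot A $56) loses 137.
Every other assignment is strictly worse.

Maximum total: $396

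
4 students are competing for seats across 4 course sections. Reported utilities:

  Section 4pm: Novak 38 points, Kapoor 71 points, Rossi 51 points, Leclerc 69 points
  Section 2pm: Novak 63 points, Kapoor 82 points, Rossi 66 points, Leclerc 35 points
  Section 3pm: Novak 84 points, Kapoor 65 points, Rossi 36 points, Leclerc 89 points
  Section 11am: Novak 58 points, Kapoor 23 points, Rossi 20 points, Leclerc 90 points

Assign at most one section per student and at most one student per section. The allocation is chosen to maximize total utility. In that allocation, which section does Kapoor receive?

Kapoor receives Section 4pm.

Optimal: Novak→Section 3pm (84 points), Kapoor→Section 4pm (71 points), Rossi→Section 2pm (66 points), Leclerc→Section 11am (90 points) — total 84+71+66+90 = 311 points.
Column-greedy (each section in turn goes to its best remaining student) gives 284 points, worse by 27.
Kapoor's own top section is Section 2pm (82 points), but forcing Kapoor→Section 2pm and reassigning the rest optimally gives only 307 points — worse by 4.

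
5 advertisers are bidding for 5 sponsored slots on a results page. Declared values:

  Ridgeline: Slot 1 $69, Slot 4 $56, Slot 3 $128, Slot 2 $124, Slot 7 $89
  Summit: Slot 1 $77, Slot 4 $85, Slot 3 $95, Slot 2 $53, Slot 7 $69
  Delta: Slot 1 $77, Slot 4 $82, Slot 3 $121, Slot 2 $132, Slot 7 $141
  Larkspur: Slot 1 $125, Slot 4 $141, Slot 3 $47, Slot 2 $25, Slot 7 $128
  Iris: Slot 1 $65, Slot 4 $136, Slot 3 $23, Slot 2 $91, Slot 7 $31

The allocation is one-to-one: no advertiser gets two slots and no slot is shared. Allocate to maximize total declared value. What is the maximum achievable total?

Optimal: Ridgeline→Slot 2 ($124), Summit→Slot 3 ($95), Delta→Slot 7 ($141), Larkspur→Slot 1 ($125), Iris→Slot 4 ($136) — total 124+95+141+125+136 = $621.
Next-best assignment: Ridgeline→Slot 3, Summit→Slot 1, Delta→Slot 2, Larkspur→Slot 7, Iris→Slot 4 = $601.
Swapping Larkspur↔Delta (Larkspur→Slot 7 $128, Delta→Slot 1 $77) loses 61.

Maximum total: $621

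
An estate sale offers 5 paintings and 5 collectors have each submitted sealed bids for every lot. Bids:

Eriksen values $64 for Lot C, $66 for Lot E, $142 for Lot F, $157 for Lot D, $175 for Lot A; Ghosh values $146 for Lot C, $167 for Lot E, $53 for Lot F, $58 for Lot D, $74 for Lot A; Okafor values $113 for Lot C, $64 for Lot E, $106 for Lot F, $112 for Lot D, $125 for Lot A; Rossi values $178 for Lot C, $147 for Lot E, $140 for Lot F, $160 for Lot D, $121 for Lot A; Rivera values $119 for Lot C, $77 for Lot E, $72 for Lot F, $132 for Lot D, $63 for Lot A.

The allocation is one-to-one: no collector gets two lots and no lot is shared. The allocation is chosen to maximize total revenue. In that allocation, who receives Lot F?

This is the linear assignment problem.
Optimal: Eriksen→Lot A ($175), Ghosh→Lot E ($167), Okafor→Lot F ($106), Rossi→Lot C ($178), Rivera→Lot D ($132) — total 175+167+106+178+132 = $758.
Row-greedy (each collector in turn takes its best remaining lot) gives $687, worse by 71.
Swapping Ghosh↔Rossi (Ghosh→Lot C $146, Rossi→Lot E $147) loses 52.
Okafor's own top lot is Lot A ($125), but forcing Okafor→Lot A and reassigning the rest optimally gives only $744 — worse by 14.

Okafor receives Lot F.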